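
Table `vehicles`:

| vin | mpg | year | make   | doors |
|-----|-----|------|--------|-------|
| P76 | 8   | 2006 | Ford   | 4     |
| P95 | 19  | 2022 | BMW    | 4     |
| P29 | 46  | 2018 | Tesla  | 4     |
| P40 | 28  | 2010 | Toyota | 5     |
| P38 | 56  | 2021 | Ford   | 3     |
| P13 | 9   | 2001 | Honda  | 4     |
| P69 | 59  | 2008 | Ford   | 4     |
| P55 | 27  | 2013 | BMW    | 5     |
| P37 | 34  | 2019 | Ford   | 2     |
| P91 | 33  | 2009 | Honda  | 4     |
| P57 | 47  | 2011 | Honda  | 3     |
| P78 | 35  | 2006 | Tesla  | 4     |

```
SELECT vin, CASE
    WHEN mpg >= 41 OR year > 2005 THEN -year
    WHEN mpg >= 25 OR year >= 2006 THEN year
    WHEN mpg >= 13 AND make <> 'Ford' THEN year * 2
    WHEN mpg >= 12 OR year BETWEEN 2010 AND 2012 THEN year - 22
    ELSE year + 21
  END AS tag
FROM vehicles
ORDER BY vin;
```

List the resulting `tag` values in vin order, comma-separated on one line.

vin=P13: ELSE → 2022
vin=P29: mpg >= 41 OR year > 2005 → -2018
vin=P37: mpg >= 41 OR year > 2005 → -2019
vin=P38: mpg >= 41 OR year > 2005 → -2021
vin=P40: mpg >= 41 OR year > 2005 → -2010
vin=P55: mpg >= 41 OR year > 2005 → -2013
vin=P57: mpg >= 41 OR year > 2005 → -2011
vin=P69: mpg >= 41 OR year > 2005 → -2008
vin=P76: mpg >= 41 OR year > 2005 → -2006
vin=P78: mpg >= 41 OR year > 2005 → -2006
vin=P91: mpg >= 41 OR year > 2005 → -2009
vin=P95: mpg >= 41 OR year > 2005 → -2022

2022, -2018, -2019, -2021, -2010, -2013, -2011, -2008, -2006, -2006, -2009, -2022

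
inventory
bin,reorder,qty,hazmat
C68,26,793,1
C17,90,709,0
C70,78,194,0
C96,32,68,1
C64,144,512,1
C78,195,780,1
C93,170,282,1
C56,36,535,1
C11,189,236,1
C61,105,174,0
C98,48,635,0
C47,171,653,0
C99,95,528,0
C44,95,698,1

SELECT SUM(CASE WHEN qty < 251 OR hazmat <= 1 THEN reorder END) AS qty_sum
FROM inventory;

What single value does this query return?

1474

bin=C68: ✓ → 26
bin=C17: ✓ → 90
bin=C70: ✓ → 78
bin=C96: ✓ → 32
bin=C64: ✓ → 144
bin=C78: ✓ → 195
bin=C93: ✓ → 170
bin=C56: ✓ → 36
bin=C11: ✓ → 189
bin=C61: ✓ → 105
bin=C98: ✓ → 48
bin=C47: ✓ → 171
bin=C99: ✓ → 95
bin=C44: ✓ → 95
qty_sum = 26 + 90 + 78 + 32 + 144 + 195 + 170 + 36 + 189 + 105 + 48 + 171 + 95 + 95 = 1474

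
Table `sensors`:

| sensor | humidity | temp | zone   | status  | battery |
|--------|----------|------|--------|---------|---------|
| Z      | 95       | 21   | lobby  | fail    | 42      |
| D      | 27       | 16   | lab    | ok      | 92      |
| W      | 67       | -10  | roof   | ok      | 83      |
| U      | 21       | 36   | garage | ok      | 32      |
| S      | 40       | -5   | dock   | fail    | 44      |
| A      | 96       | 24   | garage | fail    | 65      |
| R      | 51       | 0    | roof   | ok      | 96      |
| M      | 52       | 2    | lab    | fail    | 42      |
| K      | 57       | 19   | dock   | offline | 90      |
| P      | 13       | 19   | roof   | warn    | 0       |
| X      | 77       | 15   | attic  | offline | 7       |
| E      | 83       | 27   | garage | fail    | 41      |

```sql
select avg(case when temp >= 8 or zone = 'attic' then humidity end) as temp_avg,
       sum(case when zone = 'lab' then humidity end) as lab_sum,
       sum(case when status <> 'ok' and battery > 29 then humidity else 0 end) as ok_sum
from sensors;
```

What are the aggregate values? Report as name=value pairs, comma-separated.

temp_avg=58.625, lab_sum=79, ok_sum=423

[temp_avg: temp >= 8 or zone = 'attic']
sensor=Z: ✓ → 95
sensor=D: ✓ → 27
sensor=W: ✗
sensor=U: ✓ → 21
sensor=S: ✗
sensor=A: ✓ → 96
sensor=R: ✗
sensor=M: ✗
sensor=K: ✓ → 57
sensor=P: ✓ → 13
sensor=X: ✓ → 77
sensor=E: ✓ → 83
temp_avg = (95 + 27 + 21 + 96 + 57 + 13 + 77 + 83) / 8 = 58.625
—
[lab_sum: zone = 'lab']
sensor=Z: ✗
sensor=D: ✓ → 27
sensor=W: ✗
sensor=U: ✗
sensor=S: ✗
sensor=A: ✗
sensor=R: ✗
sensor=M: ✓ → 52
sensor=K: ✗
sensor=P: ✗
sensor=X: ✗
sensor=E: ✗
lab_sum = 27 + 52 = 79
—
[ok_sum: status <> 'ok' and battery > 29]
sensor=Z: ✓ → 95
sensor=D: ✗
sensor=W: ✗
sensor=U: ✗
sensor=S: ✓ → 40
sensor=A: ✓ → 96
sensor=R: ✗
sensor=M: ✓ → 52
sensor=K: ✓ → 57
sensor=P: ✗
sensor=X: ✗
sensor=E: ✓ → 83
ok_sum = 95 + 40 + 96 + 52 + 57 + 83 = 423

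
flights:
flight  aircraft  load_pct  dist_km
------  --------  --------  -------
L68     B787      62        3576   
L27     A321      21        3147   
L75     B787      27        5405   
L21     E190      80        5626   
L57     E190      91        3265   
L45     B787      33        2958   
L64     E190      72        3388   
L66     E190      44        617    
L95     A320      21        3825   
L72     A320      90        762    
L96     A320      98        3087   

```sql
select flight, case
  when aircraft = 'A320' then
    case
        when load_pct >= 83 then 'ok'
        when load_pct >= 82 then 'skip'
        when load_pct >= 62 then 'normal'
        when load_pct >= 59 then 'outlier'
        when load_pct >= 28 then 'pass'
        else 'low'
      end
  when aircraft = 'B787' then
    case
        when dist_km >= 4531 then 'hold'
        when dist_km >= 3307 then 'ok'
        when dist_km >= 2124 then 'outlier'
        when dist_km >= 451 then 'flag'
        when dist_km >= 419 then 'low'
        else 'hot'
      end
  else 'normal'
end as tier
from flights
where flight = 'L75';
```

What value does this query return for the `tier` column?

flight = L75: aircraft=B787, load_pct=27, dist_km=5405.
aircraft='B787' → inner[dist_km >= 4531] → hold

hold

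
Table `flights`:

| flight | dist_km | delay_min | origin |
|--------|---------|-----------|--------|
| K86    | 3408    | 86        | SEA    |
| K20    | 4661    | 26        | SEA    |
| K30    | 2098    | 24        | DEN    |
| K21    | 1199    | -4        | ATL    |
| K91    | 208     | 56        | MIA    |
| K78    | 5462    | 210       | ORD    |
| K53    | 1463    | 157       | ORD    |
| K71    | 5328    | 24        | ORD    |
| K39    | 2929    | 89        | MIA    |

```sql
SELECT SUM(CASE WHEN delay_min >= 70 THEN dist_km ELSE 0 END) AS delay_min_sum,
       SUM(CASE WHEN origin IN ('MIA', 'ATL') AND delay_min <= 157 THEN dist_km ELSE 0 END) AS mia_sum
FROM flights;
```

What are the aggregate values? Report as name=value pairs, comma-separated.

delay_min_sum=13262, mia_sum=4336

[delay_min_sum: delay_min >= 70]
flight=K86: ✓ → 3408
flight=K20: ✗
flight=K30: ✗
flight=K21: ✗
flight=K91: ✗
flight=K78: ✓ → 5462
flight=K53: ✓ → 1463
flight=K71: ✗
flight=K39: ✓ → 2929
delay_min_sum = 3408 + 5462 + 1463 + 2929 = 13262
—
[mia_sum: origin IN ('MIA', 'ATL') AND delay_min <= 157]
flight=K86: ✗
flight=K20: ✗
flight=K30: ✗
flight=K21: ✓ → 1199
flight=K91: ✓ → 208
flight=K78: ✗
flight=K53: ✗
flight=K71: ✗
flight=K39: ✓ → 2929
mia_sum = 1199 + 208 + 2929 = 4336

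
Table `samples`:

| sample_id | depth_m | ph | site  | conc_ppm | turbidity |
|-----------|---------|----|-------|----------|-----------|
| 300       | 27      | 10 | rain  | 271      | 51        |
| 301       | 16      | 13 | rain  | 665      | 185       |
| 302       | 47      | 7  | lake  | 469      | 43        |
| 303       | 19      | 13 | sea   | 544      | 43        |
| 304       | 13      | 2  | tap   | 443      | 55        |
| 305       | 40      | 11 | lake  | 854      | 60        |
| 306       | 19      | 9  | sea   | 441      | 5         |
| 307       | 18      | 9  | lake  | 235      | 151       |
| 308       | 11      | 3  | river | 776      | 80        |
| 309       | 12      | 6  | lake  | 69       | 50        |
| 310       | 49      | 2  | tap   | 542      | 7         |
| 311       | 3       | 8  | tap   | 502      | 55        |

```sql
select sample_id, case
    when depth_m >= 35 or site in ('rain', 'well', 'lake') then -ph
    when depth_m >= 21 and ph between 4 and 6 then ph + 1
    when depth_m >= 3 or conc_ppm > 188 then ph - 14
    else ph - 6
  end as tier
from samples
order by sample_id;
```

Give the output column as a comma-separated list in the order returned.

-10, -13, -7, -1, -12, -11, -5, -9, -11, -6, -2, -6

sample_id=300: depth_m >= 35 or site in ('rain', 'well', 'lake') → -10
sample_id=301: depth_m >= 35 or site in ('rain', 'well', 'lake') → -13
sample_id=302: depth_m >= 35 or site in ('rain', 'well', 'lake') → -7
sample_id=303: depth_m >= 3 or conc_ppm > 188 → -1
sample_id=304: depth_m >= 3 or conc_ppm > 188 → -12
sample_id=305: depth_m >= 35 or site in ('rain', 'well', 'lake') → -11
sample_id=306: depth_m >= 3 or conc_ppm > 188 → -5
sample_id=307: depth_m >= 35 or site in ('rain', 'well', 'lake') → -9
sample_id=308: depth_m >= 3 or conc_ppm > 188 → -11
sample_id=309: depth_m >= 35 or site in ('rain', 'well', 'lake') → -6
sample_id=310: depth_m >= 35 or site in ('rain', 'well', 'lake') → -2
sample_id=311: depth_m >= 3 or conc_ppm > 188 → -6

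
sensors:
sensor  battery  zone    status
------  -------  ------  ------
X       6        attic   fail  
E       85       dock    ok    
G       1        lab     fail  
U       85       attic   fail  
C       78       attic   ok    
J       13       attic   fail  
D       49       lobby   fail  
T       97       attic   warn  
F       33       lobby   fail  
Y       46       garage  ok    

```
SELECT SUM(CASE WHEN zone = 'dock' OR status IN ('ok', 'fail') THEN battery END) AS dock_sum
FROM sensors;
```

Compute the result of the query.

sensor=X: ✓ → 6
sensor=E: ✓ → 85
sensor=G: ✓ → 1
sensor=U: ✓ → 85
sensor=C: ✓ → 78
sensor=J: ✓ → 13
sensor=D: ✓ → 49
sensor=T: ✗
sensor=F: ✓ → 33
sensor=Y: ✓ → 46
dock_sum = 6 + 85 + 1 + 85 + 78 + 13 + 49 + 33 + 46 = 396

396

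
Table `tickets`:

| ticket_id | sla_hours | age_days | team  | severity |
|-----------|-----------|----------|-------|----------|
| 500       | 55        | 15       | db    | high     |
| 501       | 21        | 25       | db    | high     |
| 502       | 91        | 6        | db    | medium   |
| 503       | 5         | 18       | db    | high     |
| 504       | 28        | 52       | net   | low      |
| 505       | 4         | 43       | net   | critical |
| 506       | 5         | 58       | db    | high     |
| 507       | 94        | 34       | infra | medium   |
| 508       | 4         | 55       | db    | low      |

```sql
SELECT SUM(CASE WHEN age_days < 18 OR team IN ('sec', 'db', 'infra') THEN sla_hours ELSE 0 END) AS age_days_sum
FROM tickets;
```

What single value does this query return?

ticket_id=500: ✓ → 55
ticket_id=501: ✓ → 21
ticket_id=502: ✓ → 91
ticket_id=503: ✓ → 5
ticket_id=504: ✗
ticket_id=505: ✗
ticket_id=506: ✓ → 5
ticket_id=507: ✓ → 94
ticket_id=508: ✓ → 4
age_days_sum = 55 + 21 + 91 + 5 + 5 + 94 + 4 = 275

275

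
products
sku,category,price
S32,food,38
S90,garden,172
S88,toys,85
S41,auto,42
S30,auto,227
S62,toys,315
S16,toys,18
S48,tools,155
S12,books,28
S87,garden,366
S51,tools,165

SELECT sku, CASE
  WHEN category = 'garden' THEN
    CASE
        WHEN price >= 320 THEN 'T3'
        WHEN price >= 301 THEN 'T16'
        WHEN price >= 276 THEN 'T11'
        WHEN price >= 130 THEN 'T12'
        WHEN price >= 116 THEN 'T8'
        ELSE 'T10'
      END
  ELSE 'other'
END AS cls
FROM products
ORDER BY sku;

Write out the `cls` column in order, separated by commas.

sku=S12: category='books' → outer ELSE → other
sku=S16: category='toys' → outer ELSE → other
sku=S30: category='auto' → outer ELSE → other
sku=S32: category='food' → outer ELSE → other
sku=S41: category='auto' → outer ELSE → other
sku=S48: category='tools' → outer ELSE → other
sku=S51: category='tools' → outer ELSE → other
sku=S62: category='toys' → outer ELSE → other
sku=S87: category='garden' → inner[price >= 320] → T3
sku=S88: category='toys' → outer ELSE → other
sku=S90: category='garden' → inner[price >= 130] → T12

other, other, other, other, other, other, other, other, T3, other, T12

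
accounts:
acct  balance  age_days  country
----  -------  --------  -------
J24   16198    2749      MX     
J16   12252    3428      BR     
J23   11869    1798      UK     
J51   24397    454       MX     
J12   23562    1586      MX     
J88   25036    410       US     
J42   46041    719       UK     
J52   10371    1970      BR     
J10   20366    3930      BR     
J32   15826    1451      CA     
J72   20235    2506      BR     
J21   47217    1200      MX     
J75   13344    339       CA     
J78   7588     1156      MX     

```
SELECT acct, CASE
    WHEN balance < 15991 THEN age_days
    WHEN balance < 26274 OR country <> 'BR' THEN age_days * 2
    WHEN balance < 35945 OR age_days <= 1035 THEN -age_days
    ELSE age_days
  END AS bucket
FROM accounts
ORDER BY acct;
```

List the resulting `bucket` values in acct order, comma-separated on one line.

acct=J10: balance < 26274 OR country <> 'BR' → 7860
acct=J12: balance < 26274 OR country <> 'BR' → 3172
acct=J16: balance < 15991 → 3428
acct=J21: balance < 26274 OR country <> 'BR' → 2400
acct=J23: balance < 15991 → 1798
acct=J24: balance < 26274 OR country <> 'BR' → 5498
acct=J32: balance < 15991 → 1451
acct=J42: balance < 26274 OR country <> 'BR' → 1438
acct=J51: balance < 26274 OR country <> 'BR' → 908
acct=J52: balance < 15991 → 1970
acct=J72: balance < 26274 OR country <> 'BR' → 5012
acct=J75: balance < 15991 → 339
acct=J78: balance < 15991 → 1156
acct=J88: balance < 26274 OR country <> 'BR' → 820

7860, 3172, 3428, 2400, 1798, 5498, 1451, 1438, 908, 1970, 5012, 339, 1156, 820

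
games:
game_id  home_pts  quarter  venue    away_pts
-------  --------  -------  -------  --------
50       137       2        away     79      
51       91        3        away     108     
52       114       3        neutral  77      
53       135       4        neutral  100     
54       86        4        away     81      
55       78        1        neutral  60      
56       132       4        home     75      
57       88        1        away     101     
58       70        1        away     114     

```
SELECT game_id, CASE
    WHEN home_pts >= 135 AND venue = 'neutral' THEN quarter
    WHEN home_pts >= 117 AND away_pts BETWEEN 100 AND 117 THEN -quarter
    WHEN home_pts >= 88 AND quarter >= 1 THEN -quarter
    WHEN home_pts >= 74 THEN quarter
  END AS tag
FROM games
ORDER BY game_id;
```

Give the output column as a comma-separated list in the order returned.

-2, -3, -3, 4, 4, 1, -4, -1, NULL

game_id=50: home_pts >= 88 AND quarter >= 1 → -2
game_id=51: home_pts >= 88 AND quarter >= 1 → -3
game_id=52: home_pts >= 88 AND quarter >= 1 → -3
game_id=53: home_pts >= 135 AND venue = 'neutral' → 4
game_id=54: home_pts >= 74 → 4
game_id=55: home_pts >= 74 → 1
game_id=56: home_pts >= 88 AND quarter >= 1 → -4
game_id=57: home_pts >= 88 AND quarter >= 1 → -1
game_id=58: (no match → NULL) → NULL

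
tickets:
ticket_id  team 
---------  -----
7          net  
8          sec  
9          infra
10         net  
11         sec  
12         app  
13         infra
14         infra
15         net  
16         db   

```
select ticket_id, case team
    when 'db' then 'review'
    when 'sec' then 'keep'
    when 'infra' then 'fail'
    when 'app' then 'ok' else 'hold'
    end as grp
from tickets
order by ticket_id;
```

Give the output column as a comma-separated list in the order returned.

hold, keep, fail, hold, keep, ok, fail, fail, hold, review

ticket_id=7: ELSE → hold
ticket_id=8: team='sec' → keep
ticket_id=9: team='infra' → fail
ticket_id=10: ELSE → hold
ticket_id=11: team='sec' → keep
ticket_id=12: team='app' → ok
ticket_id=13: team='infra' → fail
ticket_id=14: team='infra' → fail
ticket_id=15: ELSE → hold
ticket_id=16: team='db' → review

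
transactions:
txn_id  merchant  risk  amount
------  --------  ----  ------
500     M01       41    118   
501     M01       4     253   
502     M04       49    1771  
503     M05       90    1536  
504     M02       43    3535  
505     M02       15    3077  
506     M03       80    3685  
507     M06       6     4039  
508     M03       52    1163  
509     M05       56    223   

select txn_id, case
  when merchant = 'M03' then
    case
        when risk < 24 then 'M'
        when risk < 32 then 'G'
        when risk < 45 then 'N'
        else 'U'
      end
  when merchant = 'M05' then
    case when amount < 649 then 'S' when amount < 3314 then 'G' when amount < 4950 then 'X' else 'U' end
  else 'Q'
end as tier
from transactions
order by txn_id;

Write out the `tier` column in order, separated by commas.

txn_id=500: merchant='M01' → outer ELSE → Q
txn_id=501: merchant='M01' → outer ELSE → Q
txn_id=502: merchant='M04' → outer ELSE → Q
txn_id=503: merchant='M05' → inner[amount < 3314] → G
txn_id=504: merchant='M02' → outer ELSE → Q
txn_id=505: merchant='M02' → outer ELSE → Q
txn_id=506: merchant='M03' → inner[ELSE] → U
txn_id=507: merchant='M06' → outer ELSE → Q
txn_id=508: merchant='M03' → inner[ELSE] → U
txn_id=509: merchant='M05' → inner[amount < 649] → S

Q, Q, Q, G, Q, Q, U, Q, U, S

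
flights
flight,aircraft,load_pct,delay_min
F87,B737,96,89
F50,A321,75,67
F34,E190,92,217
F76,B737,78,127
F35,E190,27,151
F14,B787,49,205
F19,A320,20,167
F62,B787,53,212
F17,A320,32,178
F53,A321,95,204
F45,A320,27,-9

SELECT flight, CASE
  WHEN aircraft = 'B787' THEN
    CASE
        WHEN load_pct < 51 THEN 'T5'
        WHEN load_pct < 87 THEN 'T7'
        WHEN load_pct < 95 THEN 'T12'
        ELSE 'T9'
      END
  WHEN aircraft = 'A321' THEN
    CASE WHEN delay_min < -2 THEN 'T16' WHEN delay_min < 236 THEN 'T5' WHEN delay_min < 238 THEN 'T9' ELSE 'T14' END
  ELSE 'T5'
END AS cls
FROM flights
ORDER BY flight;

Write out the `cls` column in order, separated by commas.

T5, T5, T5, T5, T5, T5, T5, T5, T7, T5, T5

flight=F14: aircraft='B787' → inner[load_pct < 51] → T5
flight=F17: aircraft='A320' → outer ELSE → T5
flight=F19: aircraft='A320' → outer ELSE → T5
flight=F34: aircraft='E190' → outer ELSE → T5
flight=F35: aircraft='E190' → outer ELSE → T5
flight=F45: aircraft='A320' → outer ELSE → T5
flight=F50: aircraft='A321' → inner[delay_min < 236] → T5
flight=F53: aircraft='A321' → inner[delay_min < 236] → T5
flight=F62: aircraft='B787' → inner[load_pct < 87] → T7
flight=F76: aircraft='B737' → outer ELSE → T5
flight=F87: aircraft='B737' → outer ELSE → T5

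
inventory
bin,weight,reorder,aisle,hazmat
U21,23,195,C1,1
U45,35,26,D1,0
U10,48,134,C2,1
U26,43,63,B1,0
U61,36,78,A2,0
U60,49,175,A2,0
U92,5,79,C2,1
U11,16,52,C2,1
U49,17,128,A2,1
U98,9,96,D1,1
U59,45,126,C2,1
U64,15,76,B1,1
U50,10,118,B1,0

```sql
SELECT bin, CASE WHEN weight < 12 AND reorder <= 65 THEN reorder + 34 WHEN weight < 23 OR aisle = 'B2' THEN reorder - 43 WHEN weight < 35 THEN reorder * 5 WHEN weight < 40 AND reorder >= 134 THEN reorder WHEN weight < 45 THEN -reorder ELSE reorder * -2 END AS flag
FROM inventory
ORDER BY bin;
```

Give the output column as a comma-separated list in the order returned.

bin=U10: ELSE → -268
bin=U11: weight < 23 OR aisle = 'B2' → 9
bin=U21: weight < 35 → 975
bin=U26: weight < 45 → -63
bin=U45: weight < 45 → -26
bin=U49: weight < 23 OR aisle = 'B2' → 85
bin=U50: weight < 23 OR aisle = 'B2' → 75
bin=U59: ELSE → -252
bin=U60: ELSE → -350
bin=U61: weight < 45 → -78
bin=U64: weight < 23 OR aisle = 'B2' → 33
bin=U92: weight < 23 OR aisle = 'B2' → 36
bin=U98: weight < 23 OR aisle = 'B2' → 53

-268, 9, 975, -63, -26, 85, 75, -252, -350, -78, 33, 36, 53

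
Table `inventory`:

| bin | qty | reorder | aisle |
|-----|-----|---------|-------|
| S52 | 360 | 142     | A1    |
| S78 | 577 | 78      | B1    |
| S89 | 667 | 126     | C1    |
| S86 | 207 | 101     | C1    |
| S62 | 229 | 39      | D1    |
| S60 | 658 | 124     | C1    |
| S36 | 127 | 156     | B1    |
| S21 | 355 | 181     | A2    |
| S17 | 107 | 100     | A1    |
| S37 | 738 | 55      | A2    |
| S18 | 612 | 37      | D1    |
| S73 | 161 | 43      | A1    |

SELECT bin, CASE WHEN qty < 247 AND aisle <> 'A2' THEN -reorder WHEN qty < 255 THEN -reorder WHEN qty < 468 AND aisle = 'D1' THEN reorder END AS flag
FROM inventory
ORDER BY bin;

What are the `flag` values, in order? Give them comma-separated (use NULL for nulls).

bin=S17: qty < 247 AND aisle <> 'A2' → -100
bin=S18: (no match → NULL) → NULL
bin=S21: (no match → NULL) → NULL
bin=S36: qty < 247 AND aisle <> 'A2' → -156
bin=S37: (no match → NULL) → NULL
bin=S52: (no match → NULL) → NULL
bin=S60: (no match → NULL) → NULL
bin=S62: qty < 247 AND aisle <> 'A2' → -39
bin=S73: qty < 247 AND aisle <> 'A2' → -43
bin=S78: (no match → NULL) → NULL
bin=S86: qty < 247 AND aisle <> 'A2' → -101
bin=S89: (no match → NULL) → NULL

-100, NULL, NULL, -156, NULL, NULL, NULL, -39, -43, NULL, -101, NULL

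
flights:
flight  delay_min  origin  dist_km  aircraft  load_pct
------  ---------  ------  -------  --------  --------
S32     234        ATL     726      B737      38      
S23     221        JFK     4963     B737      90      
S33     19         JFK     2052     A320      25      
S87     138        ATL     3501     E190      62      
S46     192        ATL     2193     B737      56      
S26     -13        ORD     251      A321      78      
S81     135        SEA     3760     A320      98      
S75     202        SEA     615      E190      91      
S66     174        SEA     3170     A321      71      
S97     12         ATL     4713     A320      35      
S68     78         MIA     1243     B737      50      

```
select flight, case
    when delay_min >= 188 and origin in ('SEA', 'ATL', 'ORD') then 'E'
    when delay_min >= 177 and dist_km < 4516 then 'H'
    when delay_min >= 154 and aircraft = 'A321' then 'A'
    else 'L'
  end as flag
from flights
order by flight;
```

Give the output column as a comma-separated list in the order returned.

L, L, E, L, E, A, L, E, L, L, L

flight=S23: ELSE → L
flight=S26: ELSE → L
flight=S32: delay_min >= 188 and origin in ('SEA', 'ATL', 'ORD') → E
flight=S33: ELSE → L
flight=S46: delay_min >= 188 and origin in ('SEA', 'ATL', 'ORD') → E
flight=S66: delay_min >= 154 and aircraft = 'A321' → A
flight=S68: ELSE → L
flight=S75: delay_min >= 188 and origin in ('SEA', 'ATL', 'ORD') → E
flight=S81: ELSE → L
flight=S87: ELSE → L
flight=S97: ELSE → L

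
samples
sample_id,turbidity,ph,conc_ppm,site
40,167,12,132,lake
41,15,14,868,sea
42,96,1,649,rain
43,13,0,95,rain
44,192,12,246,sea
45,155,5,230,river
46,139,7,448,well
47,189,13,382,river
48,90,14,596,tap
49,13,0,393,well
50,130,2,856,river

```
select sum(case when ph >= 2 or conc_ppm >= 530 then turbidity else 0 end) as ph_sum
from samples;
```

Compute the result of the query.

1173

sample_id=40: ✓ → 167
sample_id=41: ✓ → 15
sample_id=42: ✓ → 96
sample_id=43: ✗
sample_id=44: ✓ → 192
sample_id=45: ✓ → 155
sample_id=46: ✓ → 139
sample_id=47: ✓ → 189
sample_id=48: ✓ → 90
sample_id=49: ✗
sample_id=50: ✓ → 130
ph_sum = 167 + 15 + 96 + 192 + 155 + 139 + 189 + 90 + 130 = 1173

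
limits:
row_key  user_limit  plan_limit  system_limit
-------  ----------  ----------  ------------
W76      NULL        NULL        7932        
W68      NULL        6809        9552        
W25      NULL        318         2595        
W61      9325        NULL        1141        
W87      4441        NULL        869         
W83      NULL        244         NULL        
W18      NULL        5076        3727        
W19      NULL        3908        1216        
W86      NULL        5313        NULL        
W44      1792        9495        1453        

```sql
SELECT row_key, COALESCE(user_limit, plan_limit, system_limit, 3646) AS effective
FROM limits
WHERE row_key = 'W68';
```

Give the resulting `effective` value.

6809

row_key = W68: user_limit=NULL, plan_limit=6809, system_limit=9552.
user_limit=NULL, plan_limit=6809 → 6809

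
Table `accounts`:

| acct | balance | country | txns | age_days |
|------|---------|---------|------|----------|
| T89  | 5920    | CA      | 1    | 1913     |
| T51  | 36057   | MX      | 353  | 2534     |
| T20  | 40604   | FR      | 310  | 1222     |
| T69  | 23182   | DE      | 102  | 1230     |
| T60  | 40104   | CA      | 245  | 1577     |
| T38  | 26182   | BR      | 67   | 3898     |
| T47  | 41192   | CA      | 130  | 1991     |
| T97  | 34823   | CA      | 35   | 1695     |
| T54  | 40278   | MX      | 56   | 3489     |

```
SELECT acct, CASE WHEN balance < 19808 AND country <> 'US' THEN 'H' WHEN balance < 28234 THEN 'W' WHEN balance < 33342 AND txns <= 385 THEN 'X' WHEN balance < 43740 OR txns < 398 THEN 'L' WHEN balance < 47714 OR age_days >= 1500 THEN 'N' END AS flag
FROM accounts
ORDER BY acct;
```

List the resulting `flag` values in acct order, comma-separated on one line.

acct=T20: balance < 43740 OR txns < 398 → L
acct=T38: balance < 28234 → W
acct=T47: balance < 43740 OR txns < 398 → L
acct=T51: balance < 43740 OR txns < 398 → L
acct=T54: balance < 43740 OR txns < 398 → L
acct=T60: balance < 43740 OR txns < 398 → L
acct=T69: balance < 28234 → W
acct=T89: balance < 19808 AND country <> 'US' → H
acct=T97: balance < 43740 OR txns < 398 → L

L, W, L, L, L, L, W, H, L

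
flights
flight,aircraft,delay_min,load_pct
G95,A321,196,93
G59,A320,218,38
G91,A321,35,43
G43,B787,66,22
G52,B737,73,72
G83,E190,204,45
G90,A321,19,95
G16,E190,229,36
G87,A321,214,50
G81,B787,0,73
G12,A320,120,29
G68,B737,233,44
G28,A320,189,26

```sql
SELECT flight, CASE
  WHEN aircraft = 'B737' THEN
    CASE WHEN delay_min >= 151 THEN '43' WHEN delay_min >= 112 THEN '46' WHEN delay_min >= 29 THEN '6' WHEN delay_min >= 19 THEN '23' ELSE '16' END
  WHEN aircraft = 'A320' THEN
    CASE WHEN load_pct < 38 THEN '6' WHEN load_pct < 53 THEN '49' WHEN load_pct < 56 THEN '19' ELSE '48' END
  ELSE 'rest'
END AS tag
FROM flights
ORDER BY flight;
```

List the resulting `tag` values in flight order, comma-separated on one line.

flight=G12: aircraft='A320' → inner[load_pct < 38] → 6
flight=G16: aircraft='E190' → outer ELSE → rest
flight=G28: aircraft='A320' → inner[load_pct < 38] → 6
flight=G43: aircraft='B787' → outer ELSE → rest
flight=G52: aircraft='B737' → inner[delay_min >= 29] → 6
flight=G59: aircraft='A320' → inner[load_pct < 53] → 49
flight=G68: aircraft='B737' → inner[delay_min >= 151] → 43
flight=G81: aircraft='B787' → outer ELSE → rest
flight=G83: aircraft='E190' → outer ELSE → rest
flight=G87: aircraft='A321' → outer ELSE → rest
flight=G90: aircraft='A321' → outer ELSE → rest
flight=G91: aircraft='A321' → outer ELSE → rest
flight=G95: aircraft='A321' → outer ELSE → rest

6, rest, 6, rest, 6, 49, 43, rest, rest, rest, rest, rest, rest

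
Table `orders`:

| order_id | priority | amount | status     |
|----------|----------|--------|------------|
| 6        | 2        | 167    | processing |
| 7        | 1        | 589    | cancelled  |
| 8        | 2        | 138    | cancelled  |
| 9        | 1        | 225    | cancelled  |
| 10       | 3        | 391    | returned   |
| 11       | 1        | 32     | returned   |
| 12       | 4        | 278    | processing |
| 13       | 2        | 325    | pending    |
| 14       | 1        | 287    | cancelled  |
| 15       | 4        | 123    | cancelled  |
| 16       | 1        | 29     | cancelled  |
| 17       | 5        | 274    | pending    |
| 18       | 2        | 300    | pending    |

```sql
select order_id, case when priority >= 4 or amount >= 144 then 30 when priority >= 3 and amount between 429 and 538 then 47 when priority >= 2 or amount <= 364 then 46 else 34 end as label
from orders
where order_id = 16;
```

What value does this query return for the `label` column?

46

order_id = 16: priority=1, amount=29, status=cancelled.
priority >= 4 or amount >= 144 → false
priority >= 3 and amount between 429 and 538 → false
priority >= 2 or amount <= 364 → true → 46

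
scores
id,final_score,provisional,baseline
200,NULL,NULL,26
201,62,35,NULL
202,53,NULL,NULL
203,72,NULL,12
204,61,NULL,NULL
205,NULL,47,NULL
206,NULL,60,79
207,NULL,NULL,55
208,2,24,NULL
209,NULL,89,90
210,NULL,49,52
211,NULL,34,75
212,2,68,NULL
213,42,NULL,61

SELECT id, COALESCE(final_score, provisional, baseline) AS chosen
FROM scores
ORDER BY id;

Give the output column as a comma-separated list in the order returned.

26, 62, 53, 72, 61, 47, 60, 55, 2, 89, 49, 34, 2, 42

id=200: final_score=NULL, provisional=NULL, baseline=26 → 26
id=201: final_score=62 → 62
id=202: final_score=53 → 53
id=203: final_score=72 → 72
id=204: final_score=61 → 61
id=205: final_score=NULL, provisional=47 → 47
id=206: final_score=NULL, provisional=60 → 60
id=207: final_score=NULL, provisional=NULL, baseline=55 → 55
id=208: final_score=2 → 2
id=209: final_score=NULL, provisional=89 → 89
id=210: final_score=NULL, provisional=49 → 49
id=211: final_score=NULL, provisional=34 → 34
id=212: final_score=2 → 2
id=213: final_score=42 → 42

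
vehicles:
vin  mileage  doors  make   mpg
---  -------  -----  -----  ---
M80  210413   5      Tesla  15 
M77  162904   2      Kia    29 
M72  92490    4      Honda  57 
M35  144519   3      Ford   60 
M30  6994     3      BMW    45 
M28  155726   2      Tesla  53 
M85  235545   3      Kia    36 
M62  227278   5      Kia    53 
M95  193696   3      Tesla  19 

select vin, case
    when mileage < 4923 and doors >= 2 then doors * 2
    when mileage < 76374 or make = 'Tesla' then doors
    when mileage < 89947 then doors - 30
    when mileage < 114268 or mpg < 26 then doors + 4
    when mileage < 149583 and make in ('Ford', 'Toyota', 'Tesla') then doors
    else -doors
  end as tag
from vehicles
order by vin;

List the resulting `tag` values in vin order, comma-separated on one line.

vin=M28: mileage < 76374 or make = 'Tesla' → 2
vin=M30: mileage < 76374 or make = 'Tesla' → 3
vin=M35: mileage < 149583 and make in ('Ford', 'Toyota', 'Tesla') → 3
vin=M62: ELSE → -5
vin=M72: mileage < 114268 or mpg < 26 → 8
vin=M77: ELSE → -2
vin=M80: mileage < 76374 or make = 'Tesla' → 5
vin=M85: ELSE → -3
vin=M95: mileage < 76374 or make = 'Tesla' → 3

2, 3, 3, -5, 8, -2, 5, -3, 3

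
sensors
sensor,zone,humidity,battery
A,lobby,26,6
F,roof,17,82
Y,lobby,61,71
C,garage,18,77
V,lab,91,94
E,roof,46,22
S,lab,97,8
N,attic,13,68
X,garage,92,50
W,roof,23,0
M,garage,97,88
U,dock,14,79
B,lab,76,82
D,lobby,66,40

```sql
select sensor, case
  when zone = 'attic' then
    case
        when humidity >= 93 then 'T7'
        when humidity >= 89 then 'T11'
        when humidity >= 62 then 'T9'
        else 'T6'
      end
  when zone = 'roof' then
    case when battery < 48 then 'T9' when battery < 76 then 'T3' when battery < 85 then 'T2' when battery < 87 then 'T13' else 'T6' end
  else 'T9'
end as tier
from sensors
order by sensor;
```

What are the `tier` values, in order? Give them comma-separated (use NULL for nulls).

sensor=A: zone='lobby' → outer ELSE → T9
sensor=B: zone='lab' → outer ELSE → T9
sensor=C: zone='garage' → outer ELSE → T9
sensor=D: zone='lobby' → outer ELSE → T9
sensor=E: zone='roof' → inner[battery < 48] → T9
sensor=F: zone='roof' → inner[battery < 85] → T2
sensor=M: zone='garage' → outer ELSE → T9
sensor=N: zone='attic' → inner[ELSE] → T6
sensor=S: zone='lab' → outer ELSE → T9
sensor=U: zone='dock' → outer ELSE → T9
sensor=V: zone='lab' → outer ELSE → T9
sensor=W: zone='roof' → inner[battery < 48] → T9
sensor=X: zone='garage' → outer ELSE → T9
sensor=Y: zone='lobby' → outer ELSE → T9

T9, T9, T9, T9, T9, T2, T9, T6, T9, T9, T9, T9, T9, T9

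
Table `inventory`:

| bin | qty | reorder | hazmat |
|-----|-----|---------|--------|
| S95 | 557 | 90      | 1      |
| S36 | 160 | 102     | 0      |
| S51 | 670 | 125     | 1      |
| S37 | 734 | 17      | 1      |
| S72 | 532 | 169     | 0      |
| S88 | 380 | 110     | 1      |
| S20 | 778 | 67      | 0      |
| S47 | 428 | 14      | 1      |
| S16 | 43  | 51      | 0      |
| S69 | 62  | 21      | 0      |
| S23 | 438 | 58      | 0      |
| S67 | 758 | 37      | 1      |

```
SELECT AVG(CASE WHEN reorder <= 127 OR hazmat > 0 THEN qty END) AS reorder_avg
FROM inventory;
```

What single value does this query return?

bin=S95: ✓ → 557
bin=S36: ✓ → 160
bin=S51: ✓ → 670
bin=S37: ✓ → 734
bin=S72: ✗
bin=S88: ✓ → 380
bin=S20: ✓ → 778
bin=S47: ✓ → 428
bin=S16: ✓ → 43
bin=S69: ✓ → 62
bin=S23: ✓ → 438
bin=S67: ✓ → 758
reorder_avg = (557 + 160 + 670 + 734 + 380 + 778 + 428 + 43 + 62 + 438 + 758) / 11 = 455.2727272727

455.2727272727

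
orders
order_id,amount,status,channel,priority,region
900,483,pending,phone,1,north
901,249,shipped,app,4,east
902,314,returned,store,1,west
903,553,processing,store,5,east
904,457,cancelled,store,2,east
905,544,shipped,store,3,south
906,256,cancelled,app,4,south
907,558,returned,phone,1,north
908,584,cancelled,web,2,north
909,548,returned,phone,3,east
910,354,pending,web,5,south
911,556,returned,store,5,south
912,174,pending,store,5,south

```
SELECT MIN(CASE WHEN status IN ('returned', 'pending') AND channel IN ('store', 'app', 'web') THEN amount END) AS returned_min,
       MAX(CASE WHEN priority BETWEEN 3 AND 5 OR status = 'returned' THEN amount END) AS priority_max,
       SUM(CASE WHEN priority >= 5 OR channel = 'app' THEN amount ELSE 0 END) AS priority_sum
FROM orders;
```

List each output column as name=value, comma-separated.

returned_min=174, priority_max=558, priority_sum=2142

[returned_min: status IN ('returned', 'pending') AND channel IN ('store', 'app', 'web')]
order_id=900: ✗
order_id=901: ✗
order_id=902: ✓ → 314
order_id=903: ✗
order_id=904: ✗
order_id=905: ✗
order_id=906: ✗
order_id=907: ✗
order_id=908: ✗
order_id=909: ✗
order_id=910: ✓ → 354
order_id=911: ✓ → 556
order_id=912: ✓ → 174
returned_min = MIN(314, 354, 556, 174) = 174
—
[priority_max: priority BETWEEN 3 AND 5 OR status = 'returned']
order_id=900: ✗
order_id=901: ✓ → 249
order_id=902: ✓ → 314
order_id=903: ✓ → 553
order_id=904: ✗
order_id=905: ✓ → 544
order_id=906: ✓ → 256
order_id=907: ✓ → 558
order_id=908: ✗
order_id=909: ✓ → 548
order_id=910: ✓ → 354
order_id=911: ✓ → 556
order_id=912: ✓ → 174
priority_max = MAX(249, 314, 553, 544, 256, 558, 548, 354, 556, 174) = 558
—
[priority_sum: priority >= 5 OR channel = 'app']
order_id=900: ✗
order_id=901: ✓ → 249
order_id=902: ✗
order_id=903: ✓ → 553
order_id=904: ✗
order_id=905: ✗
order_id=906: ✓ → 256
order_id=907: ✗
order_id=908: ✗
order_id=909: ✗
order_id=910: ✓ → 354
order_id=911: ✓ → 556
order_id=912: ✓ → 174
priority_sum = 249 + 553 + 256 + 354 + 556 + 174 = 2142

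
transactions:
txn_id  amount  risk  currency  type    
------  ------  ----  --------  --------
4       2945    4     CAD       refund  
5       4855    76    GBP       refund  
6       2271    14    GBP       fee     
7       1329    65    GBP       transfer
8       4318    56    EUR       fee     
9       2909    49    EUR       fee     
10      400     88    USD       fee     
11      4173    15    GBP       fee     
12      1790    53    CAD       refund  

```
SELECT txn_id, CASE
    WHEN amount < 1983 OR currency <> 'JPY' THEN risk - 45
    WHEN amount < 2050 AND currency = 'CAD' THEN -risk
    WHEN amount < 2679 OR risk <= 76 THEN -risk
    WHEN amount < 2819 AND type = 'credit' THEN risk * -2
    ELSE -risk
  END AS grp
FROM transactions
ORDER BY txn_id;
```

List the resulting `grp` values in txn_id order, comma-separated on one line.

txn_id=4: amount < 1983 OR currency <> 'JPY' → -41
txn_id=5: amount < 1983 OR currency <> 'JPY' → 31
txn_id=6: amount < 1983 OR currency <> 'JPY' → -31
txn_id=7: amount < 1983 OR currency <> 'JPY' → 20
txn_id=8: amount < 1983 OR currency <> 'JPY' → 11
txn_id=9: amount < 1983 OR currency <> 'JPY' → 4
txn_id=10: amount < 1983 OR currency <> 'JPY' → 43
txn_id=11: amount < 1983 OR currency <> 'JPY' → -30
txn_id=12: amount < 1983 OR currency <> 'JPY' → 8

-41, 31, -31, 20, 11, 4, 43, -30, 8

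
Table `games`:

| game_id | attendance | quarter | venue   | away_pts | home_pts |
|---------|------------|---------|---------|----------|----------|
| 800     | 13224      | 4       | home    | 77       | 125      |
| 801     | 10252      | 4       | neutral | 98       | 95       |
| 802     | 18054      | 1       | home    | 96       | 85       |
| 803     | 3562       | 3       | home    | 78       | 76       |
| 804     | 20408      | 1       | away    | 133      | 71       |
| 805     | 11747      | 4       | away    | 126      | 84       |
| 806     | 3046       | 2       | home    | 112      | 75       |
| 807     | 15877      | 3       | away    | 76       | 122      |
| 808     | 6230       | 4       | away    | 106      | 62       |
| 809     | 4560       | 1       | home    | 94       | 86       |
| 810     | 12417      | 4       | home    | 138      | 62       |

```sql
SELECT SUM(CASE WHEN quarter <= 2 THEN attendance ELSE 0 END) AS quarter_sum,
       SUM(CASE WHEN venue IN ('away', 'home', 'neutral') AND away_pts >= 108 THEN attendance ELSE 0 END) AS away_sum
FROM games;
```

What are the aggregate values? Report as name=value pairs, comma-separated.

[quarter_sum: quarter <= 2]
game_id=800: ✗
game_id=801: ✗
game_id=802: ✓ → 18054
game_id=803: ✗
game_id=804: ✓ → 20408
game_id=805: ✗
game_id=806: ✓ → 3046
game_id=807: ✗
game_id=808: ✗
game_id=809: ✓ → 4560
game_id=810: ✗
quarter_sum = 18054 + 20408 + 3046 + 4560 = 46068
—
[away_sum: venue IN ('away', 'home', 'neutral') AND away_pts >= 108]
game_id=800: ✗
game_id=801: ✗
game_id=802: ✗
game_id=803: ✗
game_id=804: ✓ → 20408
game_id=805: ✓ → 11747
game_id=806: ✓ → 3046
game_id=807: ✗
game_id=808: ✗
game_id=809: ✗
game_id=810: ✓ → 12417
away_sum = 20408 + 11747 + 3046 + 12417 = 47618

quarter_sum=46068, away_sum=47618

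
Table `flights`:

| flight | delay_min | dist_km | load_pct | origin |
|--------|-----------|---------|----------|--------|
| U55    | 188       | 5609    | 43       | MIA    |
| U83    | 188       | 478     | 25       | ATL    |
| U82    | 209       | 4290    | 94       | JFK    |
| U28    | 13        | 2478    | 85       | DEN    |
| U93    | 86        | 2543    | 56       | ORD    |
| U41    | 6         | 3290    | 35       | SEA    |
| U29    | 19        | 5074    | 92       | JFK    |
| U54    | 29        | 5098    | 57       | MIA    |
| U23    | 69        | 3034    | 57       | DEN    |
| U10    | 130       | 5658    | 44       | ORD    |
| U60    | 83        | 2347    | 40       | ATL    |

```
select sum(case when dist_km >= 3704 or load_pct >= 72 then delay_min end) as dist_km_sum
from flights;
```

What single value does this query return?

588

flight=U55: ✓ → 188
flight=U83: ✗
flight=U82: ✓ → 209
flight=U28: ✓ → 13
flight=U93: ✗
flight=U41: ✗
flight=U29: ✓ → 19
flight=U54: ✓ → 29
flight=U23: ✗
flight=U10: ✓ → 130
flight=U60: ✗
dist_km_sum = 188 + 209 + 13 + 19 + 29 + 130 = 588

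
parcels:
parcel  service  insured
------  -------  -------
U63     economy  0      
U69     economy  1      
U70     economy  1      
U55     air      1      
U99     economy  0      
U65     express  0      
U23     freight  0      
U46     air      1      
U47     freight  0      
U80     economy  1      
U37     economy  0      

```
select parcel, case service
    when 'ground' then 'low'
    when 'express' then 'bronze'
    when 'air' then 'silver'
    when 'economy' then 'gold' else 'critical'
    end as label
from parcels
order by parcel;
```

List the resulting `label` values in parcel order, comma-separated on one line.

parcel=U23: ELSE → critical
parcel=U37: service='economy' → gold
parcel=U46: service='air' → silver
parcel=U47: ELSE → critical
parcel=U55: service='air' → silver
parcel=U63: service='economy' → gold
parcel=U65: service='express' → bronze
parcel=U69: service='economy' → gold
parcel=U70: service='economy' → gold
parcel=U80: service='economy' → gold
parcel=U99: service='economy' → gold

critical, gold, silver, critical, silver, gold, bronze, gold, gold, gold, gold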